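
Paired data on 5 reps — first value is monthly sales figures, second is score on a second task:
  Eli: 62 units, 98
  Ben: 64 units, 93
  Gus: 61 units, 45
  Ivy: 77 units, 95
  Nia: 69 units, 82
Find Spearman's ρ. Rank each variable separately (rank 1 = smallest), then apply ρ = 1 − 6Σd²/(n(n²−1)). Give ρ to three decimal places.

0.300

Ranks of variable 1: 2, 3, 1, 5, 4
Ranks of variable 2: 5, 3, 1, 4, 2
d = r₁ − r₂: -3, 0, 0, 1, 2
d²: 9, 0, 0, 1, 4; Σd² = 14
ρ = 1 − 6·14/(5·24) = 1 − 84/120 = 0.300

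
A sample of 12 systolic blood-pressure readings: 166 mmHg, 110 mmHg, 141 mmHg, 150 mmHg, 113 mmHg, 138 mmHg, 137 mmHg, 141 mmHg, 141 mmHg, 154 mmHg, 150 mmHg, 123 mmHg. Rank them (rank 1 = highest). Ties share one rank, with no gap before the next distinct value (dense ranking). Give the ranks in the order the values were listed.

1, 9, 4, 3, 8, 5, 6, 4, 4, 2, 3, 7

Sorted (descending): 166, 154, 150, 150, 141, 141, 141, 138, 137, 123, 113, 110
The 2 values of 150 share dense rank 3.
The 3 values of 141 share dense rank 4.
Remaining distinct values take the next consecutive integers.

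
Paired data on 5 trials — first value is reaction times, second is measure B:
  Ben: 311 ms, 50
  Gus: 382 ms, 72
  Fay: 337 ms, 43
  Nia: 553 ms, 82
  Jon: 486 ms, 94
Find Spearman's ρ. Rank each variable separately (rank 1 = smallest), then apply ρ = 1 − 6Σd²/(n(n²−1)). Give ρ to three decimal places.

Ranks of variable 1: 1, 3, 2, 5, 4
Ranks of variable 2: 2, 3, 1, 4, 5
d = r₁ − r₂: -1, 0, 1, 1, -1
d²: 1, 0, 1, 1, 1; Σd² = 4
ρ = 1 − 6·4/(5·24) = 1 − 24/120 = 0.800

0.800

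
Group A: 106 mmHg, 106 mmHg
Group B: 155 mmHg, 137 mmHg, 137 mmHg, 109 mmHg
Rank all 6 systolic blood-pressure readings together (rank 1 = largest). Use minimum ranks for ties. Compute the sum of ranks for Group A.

Sorted (descending): 155, 137, 137, 109, 106, 106
The 2 values of 137 occupy positions 2–3 → each gets rank 2.
The 2 values of 106 occupy positions 5–6 → each gets rank 5.
Group A values → pooled ranks: 106→5, 106→5
Rank sum = 5 + 5 = 10

10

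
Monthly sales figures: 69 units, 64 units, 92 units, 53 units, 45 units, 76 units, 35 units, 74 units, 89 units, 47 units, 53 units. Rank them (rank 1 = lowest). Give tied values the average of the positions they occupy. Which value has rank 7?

Sorted (ascending): 35, 45, 47, 53, 53, 64, 69, 74, 76, 89, 92
The 2 values of 53 occupy positions 4–5 → average rank (4+5)/2 = 4.5.
Rank 7 → value 69.

69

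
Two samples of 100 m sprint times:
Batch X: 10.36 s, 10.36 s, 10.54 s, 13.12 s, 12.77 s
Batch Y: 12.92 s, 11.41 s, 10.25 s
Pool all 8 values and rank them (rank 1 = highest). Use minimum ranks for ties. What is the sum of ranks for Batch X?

Sorted (descending): 13.12, 12.92, 12.77, 11.41, 10.54, 10.36, 10.36, 10.25
The 2 values of 10.36 occupy positions 6–7 → each gets rank 6.
Batch X values → pooled ranks: 10.36→6, 10.36→6, 10.54→5, 13.12→1, 12.77→3
Rank sum = 6 + 6 + 5 + 1 + 3 = 21

21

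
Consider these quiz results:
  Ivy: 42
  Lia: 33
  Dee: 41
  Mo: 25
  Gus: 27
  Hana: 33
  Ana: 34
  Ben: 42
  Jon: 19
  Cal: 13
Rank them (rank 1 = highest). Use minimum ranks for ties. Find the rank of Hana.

5

Sorted (descending): 42, 42, 41, 34, 33, 33, 27, 25, 19, 13
The 2 values of 42 occupy positions 1–2 → each gets rank 1.
The 2 values of 33 occupy positions 5–6 → each gets rank 5.
Hana has value 33 → rank 5.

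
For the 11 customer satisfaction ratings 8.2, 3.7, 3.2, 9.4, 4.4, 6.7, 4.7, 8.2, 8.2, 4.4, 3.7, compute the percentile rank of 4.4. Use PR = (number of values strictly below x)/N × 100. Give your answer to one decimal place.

27.3

N = 11.
Strictly below 4.4: 3. Equal to 4.4: 2.
PR = 3/11 × 100 = 27.3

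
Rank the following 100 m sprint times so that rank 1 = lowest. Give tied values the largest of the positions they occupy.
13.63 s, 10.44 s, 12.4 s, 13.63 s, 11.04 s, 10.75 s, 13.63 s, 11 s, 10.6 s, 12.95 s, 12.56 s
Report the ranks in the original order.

11, 1, 6, 11, 5, 3, 11, 4, 2, 8, 7

Sorted (ascending): 10.44, 10.6, 10.75, 11, 11.04, 12.4, 12.56, 12.95, 13.63, 13.63, 13.63
The 3 values of 13.63 occupy positions 9–11 → each gets rank 11.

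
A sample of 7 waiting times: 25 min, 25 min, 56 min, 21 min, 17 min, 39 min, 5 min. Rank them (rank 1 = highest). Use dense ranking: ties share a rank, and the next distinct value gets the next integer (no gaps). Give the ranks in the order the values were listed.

3, 3, 1, 4, 5, 2, 6

Sorted (descending): 56, 39, 25, 25, 21, 17, 5
The 2 values of 25 share dense rank 3.
Remaining distinct values take the next consecutive integers.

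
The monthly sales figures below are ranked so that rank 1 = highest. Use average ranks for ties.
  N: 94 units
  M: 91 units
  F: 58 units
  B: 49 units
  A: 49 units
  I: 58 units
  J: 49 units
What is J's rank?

Sorted (descending): 94, 91, 58, 58, 49, 49, 49
The 2 values of 58 occupy positions 3–4 → average rank (3+4)/2 = 3.5.
The 3 values of 49 occupy positions 5–7 → average rank 6.
J has value 49 units → rank 6.

6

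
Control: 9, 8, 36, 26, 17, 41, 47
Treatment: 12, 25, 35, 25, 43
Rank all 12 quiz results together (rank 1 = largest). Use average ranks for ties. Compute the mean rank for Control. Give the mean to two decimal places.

Sorted (descending): 47, 43, 41, 36, 35, 26, 25, 25, 17, 12, 9, 8
The 2 values of 25 occupy positions 7–8 → average rank (7+8)/2 = 7.5.
Control values → pooled ranks: 9→11, 8→12, 36→4, 26→6, 17→9, 41→3, 47→1
Mean rank = (11 + 12 + 4 + 6 + 9 + 3 + 1) / 7 = 6.57

6.57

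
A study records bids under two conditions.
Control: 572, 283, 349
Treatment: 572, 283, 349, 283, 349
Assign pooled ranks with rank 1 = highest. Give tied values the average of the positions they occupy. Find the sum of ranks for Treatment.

Sorted (descending): 572, 572, 349, 349, 349, 283, 283, 283
The 2 values of 572 occupy positions 1–2 → average rank (1+2)/2 = 1.5.
The 3 values of 349 occupy positions 3–5 → average rank 4.
The 3 values of 283 occupy positions 6–8 → average rank 7.
Treatment values → pooled ranks: 572→1.5, 283→7, 349→4, 283→7, 349→4
Rank sum = 1.5 + 7 + 4 + 7 + 4 = 23.5

23.5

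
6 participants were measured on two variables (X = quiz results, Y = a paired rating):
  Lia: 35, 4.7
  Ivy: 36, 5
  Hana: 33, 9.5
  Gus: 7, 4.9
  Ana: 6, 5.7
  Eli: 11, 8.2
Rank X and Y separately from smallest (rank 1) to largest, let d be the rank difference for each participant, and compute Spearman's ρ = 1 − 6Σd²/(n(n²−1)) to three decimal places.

Ranks of variable 1: 5, 6, 4, 2, 1, 3
Ranks of variable 2: 1, 3, 6, 2, 4, 5
d = r₁ − r₂: 4, 3, -2, 0, -3, -2
d²: 16, 9, 4, 0, 9, 4; Σd² = 42
ρ = 1 − 6·42/(6·35) = 1 − 252/210 = -0.200

-0.200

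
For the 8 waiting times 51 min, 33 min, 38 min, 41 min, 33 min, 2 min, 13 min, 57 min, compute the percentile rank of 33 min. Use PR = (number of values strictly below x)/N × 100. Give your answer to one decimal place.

25.0

N = 8.
Strictly below 33: 2. Equal to 33: 2.
PR = 2/8 × 100 = 25.0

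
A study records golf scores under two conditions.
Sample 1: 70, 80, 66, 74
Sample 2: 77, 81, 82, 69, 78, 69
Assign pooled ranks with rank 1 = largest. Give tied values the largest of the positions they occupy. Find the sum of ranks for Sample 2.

Sorted (descending): 82, 81, 80, 78, 77, 74, 70, 69, 69, 66
The 2 values of 69 occupy positions 8–9 → each gets rank 9.
Sample 2 values → pooled ranks: 77→5, 81→2, 82→1, 69→9, 78→4, 69→9
Rank sum = 5 + 2 + 1 + 9 + 4 + 9 = 30

30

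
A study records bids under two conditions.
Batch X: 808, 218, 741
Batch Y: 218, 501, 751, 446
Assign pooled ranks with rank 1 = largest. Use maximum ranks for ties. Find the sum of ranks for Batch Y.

Sorted (descending): 808, 751, 741, 501, 446, 218, 218
The 2 values of 218 occupy positions 6–7 → each gets rank 7.
Batch Y values → pooled ranks: 218→7, 501→4, 751→2, 446→5
Rank sum = 7 + 4 + 2 + 5 = 18

18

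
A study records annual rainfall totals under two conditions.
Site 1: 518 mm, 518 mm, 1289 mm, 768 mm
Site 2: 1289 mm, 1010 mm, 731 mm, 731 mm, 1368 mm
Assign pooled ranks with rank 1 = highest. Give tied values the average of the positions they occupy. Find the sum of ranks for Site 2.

20.5

Sorted (descending): 1368, 1289, 1289, 1010, 768, 731, 731, 518, 518
The 2 values of 1289 occupy positions 2–3 → average rank (2+3)/2 = 2.5.
The 2 values of 731 occupy positions 6–7 → average rank (6+7)/2 = 6.5.
The 2 values of 518 occupy positions 8–9 → average rank (8+9)/2 = 8.5.
Site 2 values → pooled ranks: 1289→2.5, 1010→4, 731→6.5, 731→6.5, 1368→1
Rank sum = 2.5 + 4 + 6.5 + 6.5 + 1 = 20.5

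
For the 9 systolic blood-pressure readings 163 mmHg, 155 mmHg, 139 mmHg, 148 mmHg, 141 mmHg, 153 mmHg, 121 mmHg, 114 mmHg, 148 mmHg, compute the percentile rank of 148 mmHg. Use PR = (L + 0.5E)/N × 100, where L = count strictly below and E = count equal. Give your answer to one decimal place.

55.6

N = 9.
Strictly below 148: 4. Equal to 148: 2.
PR = (4 + 0.5·2)/9 × 100 = 55.6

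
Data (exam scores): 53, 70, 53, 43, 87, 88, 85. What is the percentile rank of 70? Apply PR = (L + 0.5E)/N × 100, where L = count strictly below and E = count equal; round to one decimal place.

50.0

N = 7.
Strictly below 70: 3. Equal to 70: 1.
PR = (3 + 0.5·1)/7 × 100 = 50.0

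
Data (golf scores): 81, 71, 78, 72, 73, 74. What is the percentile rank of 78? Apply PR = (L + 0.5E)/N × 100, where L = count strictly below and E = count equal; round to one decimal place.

N = 6.
Strictly below 78: 4. Equal to 78: 1.
PR = (4 + 0.5·1)/6 × 100 = 75.0

75.0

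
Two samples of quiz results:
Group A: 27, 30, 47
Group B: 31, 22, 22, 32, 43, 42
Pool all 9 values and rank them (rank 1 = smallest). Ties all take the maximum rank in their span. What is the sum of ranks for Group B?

Sorted (ascending): 22, 22, 27, 30, 31, 32, 42, 43, 47
The 2 values of 22 occupy positions 1–2 → each gets rank 2.
Group B values → pooled ranks: 31→5, 22→2, 22→2, 32→6, 43→8, 42→7
Rank sum = 5 + 2 + 2 + 6 + 8 + 7 = 30

30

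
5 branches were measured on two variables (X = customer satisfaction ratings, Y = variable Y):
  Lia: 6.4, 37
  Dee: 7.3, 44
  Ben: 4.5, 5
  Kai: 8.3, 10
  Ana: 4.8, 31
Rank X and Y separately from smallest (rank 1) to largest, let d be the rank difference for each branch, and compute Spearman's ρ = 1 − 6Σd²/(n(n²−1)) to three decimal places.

0.400

Ranks of variable 1: 3, 4, 1, 5, 2
Ranks of variable 2: 4, 5, 1, 2, 3
d = r₁ − r₂: -1, -1, 0, 3, -1
d²: 1, 1, 0, 9, 1; Σd² = 12
ρ = 1 − 6·12/(5·24) = 1 − 72/120 = 0.400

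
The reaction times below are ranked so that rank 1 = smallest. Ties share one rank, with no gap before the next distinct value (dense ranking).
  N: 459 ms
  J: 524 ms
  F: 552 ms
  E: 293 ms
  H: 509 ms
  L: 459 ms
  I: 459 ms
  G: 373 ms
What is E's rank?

Sorted (ascending): 293, 373, 459, 459, 459, 509, 524, 552
The 3 values of 459 share dense rank 3.
Remaining distinct values take the next consecutive integers.
E has value 293 ms → rank 1.

1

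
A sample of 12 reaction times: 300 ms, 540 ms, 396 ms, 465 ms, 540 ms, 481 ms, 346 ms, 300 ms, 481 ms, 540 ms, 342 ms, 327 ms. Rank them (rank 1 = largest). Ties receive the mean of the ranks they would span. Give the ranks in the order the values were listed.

11.5, 2, 7, 6, 2, 4.5, 8, 11.5, 4.5, 2, 9, 10

Sorted (descending): 540, 540, 540, 481, 481, 465, 396, 346, 342, 327, 300, 300
The 3 values of 540 occupy positions 1–3 → average rank 2.
The 2 values of 481 occupy positions 4–5 → average rank (4+5)/2 = 4.5.
The 2 values of 300 occupy positions 11–12 → average rank (11+12)/2 = 11.5.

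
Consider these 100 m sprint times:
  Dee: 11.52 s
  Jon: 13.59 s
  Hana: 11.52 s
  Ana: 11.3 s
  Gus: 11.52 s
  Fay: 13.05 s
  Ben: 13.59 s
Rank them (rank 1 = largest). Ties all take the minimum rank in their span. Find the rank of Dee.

4

Sorted (descending): 13.59, 13.59, 13.05, 11.52, 11.52, 11.52, 11.3
The 2 values of 13.59 occupy positions 1–2 → each gets rank 1.
The 3 values of 11.52 occupy positions 4–6 → each gets rank 4.
Dee has value 11.52 s → rank 4.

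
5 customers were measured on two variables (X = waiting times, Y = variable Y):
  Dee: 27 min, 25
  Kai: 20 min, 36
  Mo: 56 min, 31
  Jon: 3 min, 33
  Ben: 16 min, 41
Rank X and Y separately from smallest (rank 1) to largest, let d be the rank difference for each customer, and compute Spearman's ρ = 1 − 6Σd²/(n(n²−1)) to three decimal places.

-0.600

Ranks of variable 1: 4, 3, 5, 1, 2
Ranks of variable 2: 1, 4, 2, 3, 5
d = r₁ − r₂: 3, -1, 3, -2, -3
d²: 9, 1, 9, 4, 9; Σd² = 32
ρ = 1 − 6·32/(5·24) = 1 − 192/120 = -0.600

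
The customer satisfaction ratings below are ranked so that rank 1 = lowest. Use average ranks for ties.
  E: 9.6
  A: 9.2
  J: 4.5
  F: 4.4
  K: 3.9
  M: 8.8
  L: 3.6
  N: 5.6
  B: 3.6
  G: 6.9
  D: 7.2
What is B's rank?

1.5

Sorted (ascending): 3.6, 3.6, 3.9, 4.4, 4.5, 5.6, 6.9, 7.2, 8.8, 9.2, 9.6
The 2 values of 3.6 occupy positions 1–2 → average rank (1+2)/2 = 1.5.
B has value 3.6 → rank 1.5.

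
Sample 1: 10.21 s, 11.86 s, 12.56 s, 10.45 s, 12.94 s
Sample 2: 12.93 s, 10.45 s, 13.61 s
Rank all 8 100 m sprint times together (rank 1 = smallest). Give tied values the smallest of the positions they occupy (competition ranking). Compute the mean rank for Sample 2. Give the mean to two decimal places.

5.33

Sorted (ascending): 10.21, 10.45, 10.45, 11.86, 12.56, 12.93, 12.94, 13.61
The 2 values of 10.45 occupy positions 2–3 → each gets rank 2.
Sample 2 values → pooled ranks: 12.93→6, 10.45→2, 13.61→8
Mean rank = (6 + 2 + 8) / 3 = 5.33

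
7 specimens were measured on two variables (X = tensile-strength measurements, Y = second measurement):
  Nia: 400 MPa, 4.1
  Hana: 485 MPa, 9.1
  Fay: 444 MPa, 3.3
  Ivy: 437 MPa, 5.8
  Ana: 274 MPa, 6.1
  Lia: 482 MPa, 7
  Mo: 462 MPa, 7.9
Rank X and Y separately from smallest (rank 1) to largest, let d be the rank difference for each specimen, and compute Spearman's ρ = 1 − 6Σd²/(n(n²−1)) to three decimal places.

Ranks of variable 1: 2, 7, 4, 3, 1, 6, 5
Ranks of variable 2: 2, 7, 1, 3, 4, 5, 6
d = r₁ − r₂: 0, 0, 3, 0, -3, 1, -1
d²: 0, 0, 9, 0, 9, 1, 1; Σd² = 20
ρ = 1 − 6·20/(7·48) = 1 − 120/336 = 0.643

0.643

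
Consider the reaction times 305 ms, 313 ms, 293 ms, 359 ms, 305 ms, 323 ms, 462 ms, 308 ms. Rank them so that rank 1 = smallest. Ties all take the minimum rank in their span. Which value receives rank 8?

Sorted (ascending): 293, 305, 305, 308, 313, 323, 359, 462
The 2 values of 305 occupy positions 2–3 → each gets rank 2.
Rank 8 → value 462.

462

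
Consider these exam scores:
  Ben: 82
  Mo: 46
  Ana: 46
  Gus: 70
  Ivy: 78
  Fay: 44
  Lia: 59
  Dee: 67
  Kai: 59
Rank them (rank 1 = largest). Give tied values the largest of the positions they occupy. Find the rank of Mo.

8

Sorted (descending): 82, 78, 70, 67, 59, 59, 46, 46, 44
The 2 values of 59 occupy positions 5–6 → each gets rank 6.
The 2 values of 46 occupy positions 7–8 → each gets rank 8.
Mo has value 46 → rank 8.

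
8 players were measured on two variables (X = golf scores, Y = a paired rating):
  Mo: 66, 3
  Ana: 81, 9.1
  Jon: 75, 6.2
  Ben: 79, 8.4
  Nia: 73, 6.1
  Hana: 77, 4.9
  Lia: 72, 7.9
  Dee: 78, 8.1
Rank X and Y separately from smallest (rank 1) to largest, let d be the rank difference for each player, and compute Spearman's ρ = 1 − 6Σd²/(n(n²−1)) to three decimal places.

Ranks of variable 1: 1, 8, 4, 7, 3, 5, 2, 6
Ranks of variable 2: 1, 8, 4, 7, 3, 2, 5, 6
d = r₁ − r₂: 0, 0, 0, 0, 0, 3, -3, 0
d²: 0, 0, 0, 0, 0, 9, 9, 0; Σd² = 18
ρ = 1 − 6·18/(8·63) = 1 − 108/504 = 0.786

0.786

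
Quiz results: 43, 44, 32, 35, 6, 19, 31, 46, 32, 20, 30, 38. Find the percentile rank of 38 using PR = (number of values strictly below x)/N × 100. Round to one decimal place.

N = 12.
Strictly below 38: 8. Equal to 38: 1.
PR = 8/12 × 100 = 66.7

66.7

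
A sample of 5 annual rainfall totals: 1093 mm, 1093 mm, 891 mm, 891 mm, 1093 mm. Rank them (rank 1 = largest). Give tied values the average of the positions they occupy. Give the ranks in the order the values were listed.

2, 2, 4.5, 4.5, 2

Sorted (descending): 1093, 1093, 1093, 891, 891
The 3 values of 1093 occupy positions 1–3 → average rank 2.
The 2 values of 891 occupy positions 4–5 → average rank (4+5)/2 = 4.5.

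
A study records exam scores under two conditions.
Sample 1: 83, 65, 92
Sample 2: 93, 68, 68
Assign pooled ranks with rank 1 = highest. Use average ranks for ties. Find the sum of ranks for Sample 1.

11

Sorted (descending): 93, 92, 83, 68, 68, 65
The 2 values of 68 occupy positions 4–5 → average rank (4+5)/2 = 4.5.
Sample 1 values → pooled ranks: 83→3, 65→6, 92→2
Rank sum = 3 + 6 + 2 = 11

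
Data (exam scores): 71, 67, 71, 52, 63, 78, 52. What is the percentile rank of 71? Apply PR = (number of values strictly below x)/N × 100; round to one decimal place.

57.1

N = 7.
Strictly below 71: 4. Equal to 71: 2.
PR = 4/7 × 100 = 57.1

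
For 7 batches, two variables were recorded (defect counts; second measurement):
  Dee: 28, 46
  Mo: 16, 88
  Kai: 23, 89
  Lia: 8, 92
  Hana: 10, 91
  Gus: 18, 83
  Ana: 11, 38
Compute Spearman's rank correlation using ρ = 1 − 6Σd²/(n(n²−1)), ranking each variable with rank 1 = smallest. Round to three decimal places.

-0.536

Ranks of variable 1: 7, 4, 6, 1, 2, 5, 3
Ranks of variable 2: 2, 4, 5, 7, 6, 3, 1
d = r₁ − r₂: 5, 0, 1, -6, -4, 2, 2
d²: 25, 0, 1, 36, 16, 4, 4; Σd² = 86
ρ = 1 − 6·86/(7·48) = 1 − 516/336 = -0.536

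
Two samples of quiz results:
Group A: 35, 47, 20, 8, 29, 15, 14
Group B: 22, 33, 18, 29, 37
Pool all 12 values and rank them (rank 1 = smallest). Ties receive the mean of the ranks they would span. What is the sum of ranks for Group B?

37.5

Sorted (ascending): 8, 14, 15, 18, 20, 22, 29, 29, 33, 35, 37, 47
The 2 values of 29 occupy positions 7–8 → average rank (7+8)/2 = 7.5.
Group B values → pooled ranks: 22→6, 33→9, 18→4, 29→7.5, 37→11
Rank sum = 6 + 9 + 4 + 7.5 + 11 = 37.5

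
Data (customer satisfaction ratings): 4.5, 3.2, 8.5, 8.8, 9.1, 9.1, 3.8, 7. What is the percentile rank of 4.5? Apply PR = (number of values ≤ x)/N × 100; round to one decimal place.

37.5

N = 8.
Strictly below 4.5: 2. Equal to 4.5: 1.
PR = 3/8 × 100 = 37.5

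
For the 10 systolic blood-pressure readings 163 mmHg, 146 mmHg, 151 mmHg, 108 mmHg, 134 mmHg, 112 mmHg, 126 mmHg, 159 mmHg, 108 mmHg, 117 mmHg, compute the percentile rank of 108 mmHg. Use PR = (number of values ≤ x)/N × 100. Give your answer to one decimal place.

N = 10.
Strictly below 108: 0. Equal to 108: 2.
PR = 2/10 × 100 = 20.0

20.0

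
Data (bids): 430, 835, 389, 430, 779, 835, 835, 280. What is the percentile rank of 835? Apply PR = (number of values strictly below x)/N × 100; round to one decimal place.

N = 8.
Strictly below 835: 5. Equal to 835: 3.
PR = 5/8 × 100 = 62.5

62.5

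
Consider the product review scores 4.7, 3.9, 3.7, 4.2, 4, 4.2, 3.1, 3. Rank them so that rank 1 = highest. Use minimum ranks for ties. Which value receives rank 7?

3.1

Sorted (descending): 4.7, 4.2, 4.2, 4, 3.9, 3.7, 3.1, 3
The 2 values of 4.2 occupy positions 2–3 → each gets rank 2.
Rank 7 → value 3.1.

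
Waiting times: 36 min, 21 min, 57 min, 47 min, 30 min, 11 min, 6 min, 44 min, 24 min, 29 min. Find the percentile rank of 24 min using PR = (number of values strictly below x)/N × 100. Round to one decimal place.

30.0

N = 10.
Strictly below 24: 3. Equal to 24: 1.
PR = 3/10 × 100 = 30.0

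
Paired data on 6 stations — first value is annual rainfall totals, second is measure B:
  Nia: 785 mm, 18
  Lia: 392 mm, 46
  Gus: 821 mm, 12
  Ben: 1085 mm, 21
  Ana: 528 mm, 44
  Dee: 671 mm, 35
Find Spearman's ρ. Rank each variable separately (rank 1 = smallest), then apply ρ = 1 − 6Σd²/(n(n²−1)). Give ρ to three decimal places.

Ranks of variable 1: 4, 1, 5, 6, 2, 3
Ranks of variable 2: 2, 6, 1, 3, 5, 4
d = r₁ − r₂: 2, -5, 4, 3, -3, -1
d²: 4, 25, 16, 9, 9, 1; Σd² = 64
ρ = 1 − 6·64/(6·35) = 1 − 384/210 = -0.829

-0.829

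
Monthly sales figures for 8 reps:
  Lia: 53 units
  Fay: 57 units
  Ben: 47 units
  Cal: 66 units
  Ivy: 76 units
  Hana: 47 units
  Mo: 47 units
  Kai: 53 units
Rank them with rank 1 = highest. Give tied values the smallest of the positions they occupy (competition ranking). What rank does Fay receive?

Sorted (descending): 76, 66, 57, 53, 53, 47, 47, 47
The 2 values of 53 occupy positions 4–5 → each gets rank 4.
The 3 values of 47 occupy positions 6–8 → each gets rank 6.
Fay has value 57 units → rank 3.

3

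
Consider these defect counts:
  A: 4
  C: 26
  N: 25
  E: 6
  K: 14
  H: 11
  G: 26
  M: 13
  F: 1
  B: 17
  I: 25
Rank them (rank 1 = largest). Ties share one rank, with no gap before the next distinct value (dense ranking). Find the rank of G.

Sorted (descending): 26, 26, 25, 25, 17, 14, 13, 11, 6, 4, 1
The 2 values of 26 share dense rank 1.
The 2 values of 25 share dense rank 2.
Remaining distinct values take the next consecutive integers.
G has value 26 → rank 1.

1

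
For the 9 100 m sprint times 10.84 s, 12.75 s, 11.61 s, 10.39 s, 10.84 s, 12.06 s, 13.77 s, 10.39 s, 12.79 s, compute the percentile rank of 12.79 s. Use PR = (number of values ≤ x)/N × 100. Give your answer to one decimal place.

N = 9.
Strictly below 12.79: 7. Equal to 12.79: 1.
PR = 8/9 × 100 = 88.9

88.9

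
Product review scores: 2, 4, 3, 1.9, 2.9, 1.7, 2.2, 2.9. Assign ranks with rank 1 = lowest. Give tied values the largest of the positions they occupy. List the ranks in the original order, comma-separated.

Sorted (ascending): 1.7, 1.9, 2, 2.2, 2.9, 2.9, 3, 4
The 2 values of 2.9 occupy positions 5–6 → each gets rank 6.

3, 8, 7, 2, 6, 1, 4, 6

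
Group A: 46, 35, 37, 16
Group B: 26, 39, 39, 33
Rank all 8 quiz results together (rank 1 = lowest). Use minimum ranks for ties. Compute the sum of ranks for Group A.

18

Sorted (ascending): 16, 26, 33, 35, 37, 39, 39, 46
The 2 values of 39 occupy positions 6–7 → each gets rank 6.
Group A values → pooled ranks: 46→8, 35→4, 37→5, 16→1
Rank sum = 8 + 4 + 5 + 1 = 18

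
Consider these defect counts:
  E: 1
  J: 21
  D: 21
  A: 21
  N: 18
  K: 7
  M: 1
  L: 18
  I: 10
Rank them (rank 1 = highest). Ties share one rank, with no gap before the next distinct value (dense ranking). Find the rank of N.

Sorted (descending): 21, 21, 21, 18, 18, 10, 7, 1, 1
The 3 values of 21 share dense rank 1.
The 2 values of 18 share dense rank 2.
The 2 values of 1 share dense rank 5.
Remaining distinct values take the next consecutive integers.
N has value 18 → rank 2.

2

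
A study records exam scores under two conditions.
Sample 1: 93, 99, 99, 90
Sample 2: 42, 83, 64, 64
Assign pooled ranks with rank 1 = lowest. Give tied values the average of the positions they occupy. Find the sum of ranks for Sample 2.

10

Sorted (ascending): 42, 64, 64, 83, 90, 93, 99, 99
The 2 values of 64 occupy positions 2–3 → average rank (2+3)/2 = 2.5.
The 2 values of 99 occupy positions 7–8 → average rank (7+8)/2 = 7.5.
Sample 2 values → pooled ranks: 42→1, 83→4, 64→2.5, 64→2.5
Rank sum = 1 + 4 + 2.5 + 2.5 = 10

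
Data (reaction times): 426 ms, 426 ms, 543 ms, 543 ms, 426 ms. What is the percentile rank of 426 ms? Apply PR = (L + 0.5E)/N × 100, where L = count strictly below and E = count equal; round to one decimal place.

30.0

N = 5.
Strictly below 426: 0. Equal to 426: 3.
PR = (0 + 0.5·3)/5 × 100 = 30.0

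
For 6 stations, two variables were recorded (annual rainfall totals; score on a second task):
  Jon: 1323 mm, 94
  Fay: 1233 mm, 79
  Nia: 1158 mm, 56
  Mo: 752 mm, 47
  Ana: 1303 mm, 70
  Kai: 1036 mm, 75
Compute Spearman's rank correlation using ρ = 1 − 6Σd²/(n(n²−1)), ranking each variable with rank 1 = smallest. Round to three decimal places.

Ranks of variable 1: 6, 4, 3, 1, 5, 2
Ranks of variable 2: 6, 5, 2, 1, 3, 4
d = r₁ − r₂: 0, -1, 1, 0, 2, -2
d²: 0, 1, 1, 0, 4, 4; Σd² = 10
ρ = 1 − 6·10/(6·35) = 1 − 60/210 = 0.714

0.714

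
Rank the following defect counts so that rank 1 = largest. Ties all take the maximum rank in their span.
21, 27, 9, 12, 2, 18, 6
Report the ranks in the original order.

2, 1, 5, 4, 7, 3, 6

Sorted (descending): 27, 21, 18, 12, 9, 6, 2
No ties — each value takes its position as its rank.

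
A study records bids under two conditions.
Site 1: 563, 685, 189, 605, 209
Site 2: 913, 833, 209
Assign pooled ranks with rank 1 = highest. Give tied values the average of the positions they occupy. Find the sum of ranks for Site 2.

9.5

Sorted (descending): 913, 833, 685, 605, 563, 209, 209, 189
The 2 values of 209 occupy positions 6–7 → average rank (6+7)/2 = 6.5.
Site 2 values → pooled ranks: 913→1, 833→2, 209→6.5
Rank sum = 1 + 2 + 6.5 = 9.5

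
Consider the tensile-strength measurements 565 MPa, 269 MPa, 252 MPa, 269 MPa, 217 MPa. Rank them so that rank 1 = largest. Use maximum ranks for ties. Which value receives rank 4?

252

Sorted (descending): 565, 269, 269, 252, 217
The 2 values of 269 occupy positions 2–3 → each gets rank 3.
Rank 4 → value 252.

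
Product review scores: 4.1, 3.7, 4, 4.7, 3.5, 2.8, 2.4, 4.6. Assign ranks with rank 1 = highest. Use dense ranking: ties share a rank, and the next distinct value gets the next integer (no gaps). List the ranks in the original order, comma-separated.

Sorted (descending): 4.7, 4.6, 4.1, 4, 3.7, 3.5, 2.8, 2.4
No ties — each value takes its position as its rank.

3, 5, 4, 1, 6, 7, 8, 2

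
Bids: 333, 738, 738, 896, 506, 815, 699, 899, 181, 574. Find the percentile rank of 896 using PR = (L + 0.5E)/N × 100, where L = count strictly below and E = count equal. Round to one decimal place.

85.0

N = 10.
Strictly below 896: 8. Equal to 896: 1.
PR = (8 + 0.5·1)/10 × 100 = 85.0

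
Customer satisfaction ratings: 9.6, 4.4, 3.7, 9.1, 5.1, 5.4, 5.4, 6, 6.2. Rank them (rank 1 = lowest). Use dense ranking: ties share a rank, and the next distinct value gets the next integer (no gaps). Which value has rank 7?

Sorted (ascending): 3.7, 4.4, 5.1, 5.4, 5.4, 6, 6.2, 9.1, 9.6
The 2 values of 5.4 share dense rank 4.
Remaining distinct values take the next consecutive integers.
Rank 7 → value 9.1.

9.1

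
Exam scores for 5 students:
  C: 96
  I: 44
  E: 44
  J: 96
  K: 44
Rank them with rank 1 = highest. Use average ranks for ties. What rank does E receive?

4

Sorted (descending): 96, 96, 44, 44, 44
The 2 values of 96 occupy positions 1–2 → average rank (1+2)/2 = 1.5.
The 3 values of 44 occupy positions 3–5 → average rank 4.
E has value 44 → rank 4.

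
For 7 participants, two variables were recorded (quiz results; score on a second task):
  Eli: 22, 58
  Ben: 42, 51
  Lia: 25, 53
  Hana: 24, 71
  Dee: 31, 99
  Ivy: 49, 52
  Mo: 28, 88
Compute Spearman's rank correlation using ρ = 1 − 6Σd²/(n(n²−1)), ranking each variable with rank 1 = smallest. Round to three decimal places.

Ranks of variable 1: 1, 6, 3, 2, 5, 7, 4
Ranks of variable 2: 4, 1, 3, 5, 7, 2, 6
d = r₁ − r₂: -3, 5, 0, -3, -2, 5, -2
d²: 9, 25, 0, 9, 4, 25, 4; Σd² = 76
ρ = 1 − 6·76/(7·48) = 1 − 456/336 = -0.357

-0.357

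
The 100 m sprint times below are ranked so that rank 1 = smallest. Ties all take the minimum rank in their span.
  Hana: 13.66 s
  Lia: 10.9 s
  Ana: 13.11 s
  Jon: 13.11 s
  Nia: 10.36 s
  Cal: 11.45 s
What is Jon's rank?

4

Sorted (ascending): 10.36, 10.9, 11.45, 13.11, 13.11, 13.66
The 2 values of 13.11 occupy positions 4–5 → each gets rank 4.
Jon has value 13.11 s → rank 4.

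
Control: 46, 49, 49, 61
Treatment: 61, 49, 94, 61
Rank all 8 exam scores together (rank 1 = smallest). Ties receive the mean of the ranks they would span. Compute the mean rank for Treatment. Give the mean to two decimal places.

Sorted (ascending): 46, 49, 49, 49, 61, 61, 61, 94
The 3 values of 49 occupy positions 2–4 → average rank 3.
The 3 values of 61 occupy positions 5–7 → average rank 6.
Treatment values → pooled ranks: 61→6, 49→3, 94→8, 61→6
Mean rank = (6 + 3 + 8 + 6) / 4 = 5.75

5.75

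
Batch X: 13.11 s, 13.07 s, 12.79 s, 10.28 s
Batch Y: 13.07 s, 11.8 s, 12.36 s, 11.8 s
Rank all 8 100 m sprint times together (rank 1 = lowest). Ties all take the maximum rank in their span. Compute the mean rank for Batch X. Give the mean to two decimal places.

5.25

Sorted (ascending): 10.28, 11.8, 11.8, 12.36, 12.79, 13.07, 13.07, 13.11
The 2 values of 11.8 occupy positions 2–3 → each gets rank 3.
The 2 values of 13.07 occupy positions 6–7 → each gets rank 7.
Batch X values → pooled ranks: 13.11→8, 13.07→7, 12.79→5, 10.28→1
Mean rank = (8 + 7 + 5 + 1) / 4 = 5.25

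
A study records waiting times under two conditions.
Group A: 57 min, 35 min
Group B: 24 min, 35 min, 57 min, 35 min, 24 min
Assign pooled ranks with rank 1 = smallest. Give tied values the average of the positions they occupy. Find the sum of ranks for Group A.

Sorted (ascending): 24, 24, 35, 35, 35, 57, 57
The 2 values of 24 occupy positions 1–2 → average rank (1+2)/2 = 1.5.
The 3 values of 35 occupy positions 3–5 → average rank 4.
The 2 values of 57 occupy positions 6–7 → average rank (6+7)/2 = 6.5.
Group A values → pooled ranks: 57→6.5, 35→4
Rank sum = 6.5 + 4 = 10.5

10.5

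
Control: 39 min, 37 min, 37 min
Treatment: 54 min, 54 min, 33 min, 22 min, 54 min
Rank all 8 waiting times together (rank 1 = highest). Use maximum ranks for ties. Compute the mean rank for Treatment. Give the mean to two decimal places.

4.80

Sorted (descending): 54, 54, 54, 39, 37, 37, 33, 22
The 3 values of 54 occupy positions 1–3 → each gets rank 3.
The 2 values of 37 occupy positions 5–6 → each gets rank 6.
Treatment values → pooled ranks: 54→3, 54→3, 33→7, 22→8, 54→3
Mean rank = (3 + 3 + 7 + 8 + 3) / 5 = 4.80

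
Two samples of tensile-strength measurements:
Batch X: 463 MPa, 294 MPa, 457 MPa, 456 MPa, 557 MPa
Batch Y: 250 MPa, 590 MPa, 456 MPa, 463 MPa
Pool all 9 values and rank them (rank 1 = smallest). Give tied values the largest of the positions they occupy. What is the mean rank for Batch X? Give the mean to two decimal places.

5.20

Sorted (ascending): 250, 294, 456, 456, 457, 463, 463, 557, 590
The 2 values of 456 occupy positions 3–4 → each gets rank 4.
The 2 values of 463 occupy positions 6–7 → each gets rank 7.
Batch X values → pooled ranks: 463→7, 294→2, 457→5, 456→4, 557→8
Mean rank = (7 + 2 + 5 + 4 + 8) / 5 = 5.20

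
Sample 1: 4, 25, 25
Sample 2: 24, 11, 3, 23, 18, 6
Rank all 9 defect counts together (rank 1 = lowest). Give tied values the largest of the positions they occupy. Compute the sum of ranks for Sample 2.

26

Sorted (ascending): 3, 4, 6, 11, 18, 23, 24, 25, 25
The 2 values of 25 occupy positions 8–9 → each gets rank 9.
Sample 2 values → pooled ranks: 24→7, 11→4, 3→1, 23→6, 18→5, 6→3
Rank sum = 7 + 4 + 1 + 6 + 5 + 3 = 26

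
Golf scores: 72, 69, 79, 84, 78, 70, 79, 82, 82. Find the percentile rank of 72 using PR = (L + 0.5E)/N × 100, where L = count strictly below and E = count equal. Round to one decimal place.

27.8

N = 9.
Strictly below 72: 2. Equal to 72: 1.
PR = (2 + 0.5·1)/9 × 100 = 27.8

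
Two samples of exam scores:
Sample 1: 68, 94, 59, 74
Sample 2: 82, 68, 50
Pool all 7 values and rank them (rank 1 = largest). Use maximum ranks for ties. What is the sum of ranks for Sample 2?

Sorted (descending): 94, 82, 74, 68, 68, 59, 50
The 2 values of 68 occupy positions 4–5 → each gets rank 5.
Sample 2 values → pooled ranks: 82→2, 68→5, 50→7
Rank sum = 2 + 5 + 7 = 14

14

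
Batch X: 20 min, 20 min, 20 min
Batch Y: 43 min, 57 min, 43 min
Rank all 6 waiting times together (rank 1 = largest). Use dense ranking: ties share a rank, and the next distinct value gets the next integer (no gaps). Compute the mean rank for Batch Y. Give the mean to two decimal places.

1.67

Sorted (descending): 57, 43, 43, 20, 20, 20
The 2 values of 43 share dense rank 2.
The 3 values of 20 share dense rank 3.
Remaining distinct values take the next consecutive integers.
Batch Y values → pooled ranks: 43→2, 57→1, 43→2
Mean rank = (2 + 1 + 2) / 3 = 1.67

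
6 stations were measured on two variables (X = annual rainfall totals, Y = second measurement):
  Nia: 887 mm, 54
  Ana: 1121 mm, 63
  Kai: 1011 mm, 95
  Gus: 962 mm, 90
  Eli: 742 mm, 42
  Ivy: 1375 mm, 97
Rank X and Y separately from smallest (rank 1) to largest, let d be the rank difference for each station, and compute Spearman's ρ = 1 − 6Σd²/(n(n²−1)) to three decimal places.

Ranks of variable 1: 2, 5, 4, 3, 1, 6
Ranks of variable 2: 2, 3, 5, 4, 1, 6
d = r₁ − r₂: 0, 2, -1, -1, 0, 0
d²: 0, 4, 1, 1, 0, 0; Σd² = 6
ρ = 1 − 6·6/(6·35) = 1 − 36/210 = 0.829

0.829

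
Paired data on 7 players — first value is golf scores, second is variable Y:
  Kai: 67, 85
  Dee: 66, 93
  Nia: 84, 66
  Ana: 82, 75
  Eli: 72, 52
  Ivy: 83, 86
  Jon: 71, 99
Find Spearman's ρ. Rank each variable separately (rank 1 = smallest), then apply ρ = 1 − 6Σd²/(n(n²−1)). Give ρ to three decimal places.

Ranks of variable 1: 2, 1, 7, 5, 4, 6, 3
Ranks of variable 2: 4, 6, 2, 3, 1, 5, 7
d = r₁ − r₂: -2, -5, 5, 2, 3, 1, -4
d²: 4, 25, 25, 4, 9, 1, 16; Σd² = 84
ρ = 1 − 6·84/(7·48) = 1 − 504/336 = -0.500

-0.500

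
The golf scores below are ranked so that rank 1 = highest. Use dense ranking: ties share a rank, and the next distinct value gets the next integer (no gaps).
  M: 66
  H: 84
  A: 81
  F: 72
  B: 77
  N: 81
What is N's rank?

2

Sorted (descending): 84, 81, 81, 77, 72, 66
The 2 values of 81 share dense rank 2.
Remaining distinct values take the next consecutive integers.
N has value 81 → rank 2.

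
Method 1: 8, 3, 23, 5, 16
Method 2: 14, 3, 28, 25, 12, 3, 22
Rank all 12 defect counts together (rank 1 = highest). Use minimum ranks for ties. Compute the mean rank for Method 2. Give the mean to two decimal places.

5.71

Sorted (descending): 28, 25, 23, 22, 16, 14, 12, 8, 5, 3, 3, 3
The 3 values of 3 occupy positions 10–12 → each gets rank 10.
Method 2 values → pooled ranks: 14→6, 3→10, 28→1, 25→2, 12→7, 3→10, 22→4
Mean rank = (6 + 10 + 1 + 2 + 7 + 10 + 4) / 7 = 5.71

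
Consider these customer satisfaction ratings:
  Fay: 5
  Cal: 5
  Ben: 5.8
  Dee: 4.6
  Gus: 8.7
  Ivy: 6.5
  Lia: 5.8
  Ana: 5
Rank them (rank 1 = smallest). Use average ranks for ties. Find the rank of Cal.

Sorted (ascending): 4.6, 5, 5, 5, 5.8, 5.8, 6.5, 8.7
The 3 values of 5 occupy positions 2–4 → average rank 3.
The 2 values of 5.8 occupy positions 5–6 → average rank (5+6)/2 = 5.5.
Cal has value 5 → rank 3.

3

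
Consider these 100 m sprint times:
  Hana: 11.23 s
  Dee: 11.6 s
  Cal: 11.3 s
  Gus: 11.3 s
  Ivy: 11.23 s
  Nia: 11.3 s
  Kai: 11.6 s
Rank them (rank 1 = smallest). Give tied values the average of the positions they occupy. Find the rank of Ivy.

1.5

Sorted (ascending): 11.23, 11.23, 11.3, 11.3, 11.3, 11.6, 11.6
The 2 values of 11.23 occupy positions 1–2 → average rank (1+2)/2 = 1.5.
The 3 values of 11.3 occupy positions 3–5 → average rank 4.
The 2 values of 11.6 occupy positions 6–7 → average rank (6+7)/2 = 6.5.
Ivy has value 11.23 s → rank 1.5.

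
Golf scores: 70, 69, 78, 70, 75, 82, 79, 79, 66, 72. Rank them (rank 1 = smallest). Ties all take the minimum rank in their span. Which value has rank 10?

82

Sorted (ascending): 66, 69, 70, 70, 72, 75, 78, 79, 79, 82
The 2 values of 70 occupy positions 3–4 → each gets rank 3.
The 2 values of 79 occupy positions 8–9 → each gets rank 8.
Rank 10 → value 82.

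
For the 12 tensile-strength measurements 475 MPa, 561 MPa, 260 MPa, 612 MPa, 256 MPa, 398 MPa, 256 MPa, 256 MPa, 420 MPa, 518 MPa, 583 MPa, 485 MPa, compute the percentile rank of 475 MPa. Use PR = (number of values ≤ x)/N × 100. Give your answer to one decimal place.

N = 12.
Strictly below 475: 6. Equal to 475: 1.
PR = 7/12 × 100 = 58.3

58.3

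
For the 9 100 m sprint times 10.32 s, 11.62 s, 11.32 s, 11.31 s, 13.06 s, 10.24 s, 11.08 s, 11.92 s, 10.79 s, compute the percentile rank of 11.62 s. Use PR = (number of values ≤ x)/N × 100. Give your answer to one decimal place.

N = 9.
Strictly below 11.62: 6. Equal to 11.62: 1.
PR = 7/9 × 100 = 77.8

77.8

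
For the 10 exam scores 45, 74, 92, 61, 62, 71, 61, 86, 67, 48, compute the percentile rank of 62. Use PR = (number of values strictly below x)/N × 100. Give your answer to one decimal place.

40.0

N = 10.
Strictly below 62: 4. Equal to 62: 1.
PR = 4/10 × 100 = 40.0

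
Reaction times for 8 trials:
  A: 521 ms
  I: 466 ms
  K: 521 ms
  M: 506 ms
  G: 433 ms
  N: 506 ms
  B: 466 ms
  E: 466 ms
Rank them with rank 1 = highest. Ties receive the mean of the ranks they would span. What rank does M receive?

3.5

Sorted (descending): 521, 521, 506, 506, 466, 466, 466, 433
The 2 values of 521 occupy positions 1–2 → average rank (1+2)/2 = 1.5.
The 2 values of 506 occupy positions 3–4 → average rank (3+4)/2 = 3.5.
The 3 values of 466 occupy positions 5–7 → average rank 6.
M has value 506 ms → rank 3.5.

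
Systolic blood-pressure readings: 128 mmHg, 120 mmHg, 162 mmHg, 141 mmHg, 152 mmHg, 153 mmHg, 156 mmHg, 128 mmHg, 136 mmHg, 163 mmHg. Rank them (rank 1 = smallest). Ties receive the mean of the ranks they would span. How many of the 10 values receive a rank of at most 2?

Sorted (ascending): 120, 128, 128, 136, 141, 152, 153, 156, 162, 163
The 2 values of 128 occupy positions 2–3 → average rank (2+3)/2 = 2.5.
Ranks ≤ 2: {1} → 1 value.

1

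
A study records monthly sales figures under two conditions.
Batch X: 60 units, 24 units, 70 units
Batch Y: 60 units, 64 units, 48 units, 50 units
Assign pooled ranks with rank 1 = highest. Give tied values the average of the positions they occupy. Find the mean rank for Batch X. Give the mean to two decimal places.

Sorted (descending): 70, 64, 60, 60, 50, 48, 24
The 2 values of 60 occupy positions 3–4 → average rank (3+4)/2 = 3.5.
Batch X values → pooled ranks: 60→3.5, 24→7, 70→1
Mean rank = (3.5 + 7 + 1) / 3 = 3.83

3.83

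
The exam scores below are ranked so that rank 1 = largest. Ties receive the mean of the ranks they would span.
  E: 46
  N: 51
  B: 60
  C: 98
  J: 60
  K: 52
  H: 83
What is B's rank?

Sorted (descending): 98, 83, 60, 60, 52, 51, 46
The 2 values of 60 occupy positions 3–4 → average rank (3+4)/2 = 3.5.
B has value 60 → rank 3.5.

3.5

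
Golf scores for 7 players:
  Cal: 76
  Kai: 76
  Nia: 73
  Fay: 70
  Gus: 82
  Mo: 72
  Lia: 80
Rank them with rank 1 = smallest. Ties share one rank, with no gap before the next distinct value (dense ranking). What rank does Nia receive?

3

Sorted (ascending): 70, 72, 73, 76, 76, 80, 82
The 2 values of 76 share dense rank 4.
Remaining distinct values take the next consecutive integers.
Nia has value 73 → rank 3.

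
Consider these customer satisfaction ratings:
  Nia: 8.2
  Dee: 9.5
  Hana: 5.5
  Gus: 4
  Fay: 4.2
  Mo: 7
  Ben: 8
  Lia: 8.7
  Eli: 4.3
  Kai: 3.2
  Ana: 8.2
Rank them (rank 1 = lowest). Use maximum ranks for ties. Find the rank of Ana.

9

Sorted (ascending): 3.2, 4, 4.2, 4.3, 5.5, 7, 8, 8.2, 8.2, 8.7, 9.5
The 2 values of 8.2 occupy positions 8–9 → each gets rank 9.
Ana has value 8.2 → rank 9.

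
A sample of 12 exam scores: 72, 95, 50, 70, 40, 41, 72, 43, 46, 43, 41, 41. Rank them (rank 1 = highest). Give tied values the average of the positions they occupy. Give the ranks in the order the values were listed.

2.5, 1, 5, 4, 12, 10, 2.5, 7.5, 6, 7.5, 10, 10

Sorted (descending): 95, 72, 72, 70, 50, 46, 43, 43, 41, 41, 41, 40
The 2 values of 72 occupy positions 2–3 → average rank (2+3)/2 = 2.5.
The 2 values of 43 occupy positions 7–8 → average rank (7+8)/2 = 7.5.
The 3 values of 41 occupy positions 9–11 → average rank 10.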